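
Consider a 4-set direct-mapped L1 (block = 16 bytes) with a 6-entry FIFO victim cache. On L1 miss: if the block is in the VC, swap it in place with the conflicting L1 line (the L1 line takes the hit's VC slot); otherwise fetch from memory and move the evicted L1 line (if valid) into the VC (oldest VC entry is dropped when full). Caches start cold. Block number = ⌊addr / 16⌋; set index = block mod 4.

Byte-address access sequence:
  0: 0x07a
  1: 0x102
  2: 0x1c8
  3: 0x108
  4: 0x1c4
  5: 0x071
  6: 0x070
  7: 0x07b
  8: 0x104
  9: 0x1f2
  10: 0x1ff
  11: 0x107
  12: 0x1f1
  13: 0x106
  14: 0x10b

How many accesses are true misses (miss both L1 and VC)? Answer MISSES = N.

0: 0x7a (blk 7, set 3) → MISS  vc=[]
1: 0x102 (blk 16, set 0) → MISS  vc=[]
2: 0x1c8 (blk 28, set 0) → MISS  vc=[16]
3: 0x108 (blk 16, set 0) → VC-HIT  vc=[28]
4: 0x1c4 (blk 28, set 0) → VC-HIT  vc=[16]
5: 0x71 (blk 7, set 3) → L1-HIT  vc=[16]
6: 0x70 (blk 7, set 3) → L1-HIT  vc=[16]
7: 0x7b (blk 7, set 3) → L1-HIT  vc=[16]
8: 0x104 (blk 16, set 0) → VC-HIT  vc=[28]
9: 0x1f2 (blk 31, set 3) → MISS  vc=[28, 7]
10: 0x1ff (blk 31, set 3) → L1-HIT  vc=[28, 7]
11: 0x107 (blk 16, set 0) → L1-HIT  vc=[28, 7]
12: 0x1f1 (blk 31, set 3) → L1-HIT  vc=[28, 7]
13: 0x106 (blk 16, set 0) → L1-HIT  vc=[28, 7]
14: 0x10b (blk 16, set 0) → L1-HIT  vc=[28, 7]

MISSES = 4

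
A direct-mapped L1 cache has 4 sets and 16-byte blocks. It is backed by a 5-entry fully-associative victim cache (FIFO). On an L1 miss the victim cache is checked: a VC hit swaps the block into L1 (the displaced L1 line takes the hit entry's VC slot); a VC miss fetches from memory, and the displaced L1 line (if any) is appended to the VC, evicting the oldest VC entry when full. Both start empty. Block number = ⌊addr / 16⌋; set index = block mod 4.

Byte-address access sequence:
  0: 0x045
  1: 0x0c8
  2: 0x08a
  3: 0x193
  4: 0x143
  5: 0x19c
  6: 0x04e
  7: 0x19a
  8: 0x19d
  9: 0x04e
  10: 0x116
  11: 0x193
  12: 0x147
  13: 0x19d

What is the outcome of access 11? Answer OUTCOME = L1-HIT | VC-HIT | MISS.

OUTCOME = VC-HIT

0: 0x45 (blk 4, set 0) → MISS  vc=[]
1: 0xc8 (blk 12, set 0) → MISS  vc=[4]
2: 0x8a (blk 8, set 0) → MISS  vc=[4, 12]
3: 0x193 (blk 25, set 1) → MISS  vc=[4, 12]
4: 0x143 (blk 20, set 0) → MISS  vc=[4, 12, 8]
5: 0x19c (blk 25, set 1) → L1-HIT  vc=[4, 12, 8]
6: 0x4e (blk 4, set 0) → VC-HIT  vc=[20, 12, 8]
7: 0x19a (blk 25, set 1) → L1-HIT  vc=[20, 12, 8]
8: 0x19d (blk 25, set 1) → L1-HIT  vc=[20, 12, 8]
9: 0x4e (blk 4, set 0) → L1-HIT  vc=[20, 12, 8]
10: 0x116 (blk 17, set 1) → MISS  vc=[20, 12, 8, 25]
11: 0x193 (blk 25, set 1) → VC-HIT  vc=[20, 12, 8, 17]
12: 0x147 (blk 20, set 0) → VC-HIT  vc=[4, 12, 8, 17]
13: 0x19d (blk 25, set 1) → L1-HIT  vc=[4, 12, 8, 17]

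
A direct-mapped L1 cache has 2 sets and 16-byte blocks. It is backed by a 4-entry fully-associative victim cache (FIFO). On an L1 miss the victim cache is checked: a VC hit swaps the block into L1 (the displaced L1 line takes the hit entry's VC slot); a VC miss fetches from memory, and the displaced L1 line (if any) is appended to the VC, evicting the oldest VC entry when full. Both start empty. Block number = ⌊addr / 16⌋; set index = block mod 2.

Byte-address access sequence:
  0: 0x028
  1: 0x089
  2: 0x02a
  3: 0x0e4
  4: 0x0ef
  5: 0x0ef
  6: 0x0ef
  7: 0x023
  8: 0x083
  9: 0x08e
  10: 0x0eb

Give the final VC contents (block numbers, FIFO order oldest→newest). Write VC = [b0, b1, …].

VC = [2, 8]

#0 0x28→b2/s0 MISS; vc=[]
#1 0x89→b8/s0 MISS; vc=[2]
#2 0x2a→b2/s0 VC-HIT; vc=[8]
#3 0xe4→b14/s0 MISS; vc=[8,2]
#4 0xef→b14/s0 L1-HIT; vc=[8,2]
#5 0xef→b14/s0 L1-HIT; vc=[8,2]
#6 0xef→b14/s0 L1-HIT; vc=[8,2]
#7 0x23→b2/s0 VC-HIT; vc=[8,14]
#8 0x83→b8/s0 VC-HIT; vc=[2,14]
#9 0x8e→b8/s0 L1-HIT; vc=[2,14]
#10 0xeb→b14/s0 VC-HIT; vc=[2,8]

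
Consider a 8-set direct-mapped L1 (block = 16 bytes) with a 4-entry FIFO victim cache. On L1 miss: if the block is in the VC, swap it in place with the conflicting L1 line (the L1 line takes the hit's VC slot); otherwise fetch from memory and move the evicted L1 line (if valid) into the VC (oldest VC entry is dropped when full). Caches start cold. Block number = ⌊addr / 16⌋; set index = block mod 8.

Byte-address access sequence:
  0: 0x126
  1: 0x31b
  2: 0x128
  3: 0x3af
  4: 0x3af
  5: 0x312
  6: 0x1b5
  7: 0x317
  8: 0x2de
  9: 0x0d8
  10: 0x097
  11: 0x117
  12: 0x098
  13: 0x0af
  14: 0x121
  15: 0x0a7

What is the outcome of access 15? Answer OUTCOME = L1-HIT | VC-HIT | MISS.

0: 0x126 (blk 18, set 2) → MISS  vc=[]
1: 0x31b (blk 49, set 1) → MISS  vc=[]
2: 0x128 (blk 18, set 2) → L1-HIT  vc=[]
3: 0x3af (blk 58, set 2) → MISS  vc=[18]
4: 0x3af (blk 58, set 2) → L1-HIT  vc=[18]
5: 0x312 (blk 49, set 1) → L1-HIT  vc=[18]
6: 0x1b5 (blk 27, set 3) → MISS  vc=[18]
7: 0x317 (blk 49, set 1) → L1-HIT  vc=[18]
8: 0x2de (blk 45, set 5) → MISS  vc=[18]
9: 0xd8 (blk 13, set 5) → MISS  vc=[18, 45]
10: 0x97 (blk 9, set 1) → MISS  vc=[18, 45, 49]
11: 0x117 (blk 17, set 1) → MISS  vc=[18, 45, 49, 9]
12: 0x98 (blk 9, set 1) → VC-HIT  vc=[18, 45, 49, 17]
13: 0xaf (blk 10, set 2) → MISS  vc=[45, 49, 17, 58]
14: 0x121 (blk 18, set 2) → MISS  vc=[49, 17, 58, 10]
15: 0xa7 (blk 10, set 2) → VC-HIT  vc=[49, 17, 58, 18]

OUTCOME = VC-HIT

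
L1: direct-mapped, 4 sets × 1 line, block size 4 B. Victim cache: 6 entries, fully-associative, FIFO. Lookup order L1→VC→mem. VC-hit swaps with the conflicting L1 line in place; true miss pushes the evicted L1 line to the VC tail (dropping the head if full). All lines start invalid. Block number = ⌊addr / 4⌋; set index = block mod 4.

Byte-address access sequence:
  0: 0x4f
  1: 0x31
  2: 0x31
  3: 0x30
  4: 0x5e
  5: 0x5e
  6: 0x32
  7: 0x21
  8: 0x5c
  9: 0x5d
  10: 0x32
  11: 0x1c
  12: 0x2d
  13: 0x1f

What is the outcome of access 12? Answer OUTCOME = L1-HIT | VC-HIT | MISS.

OUTCOME = MISS

  [0] addr=0x4f blk=19 s=3: MISS | VC []
  [1] addr=0x31 blk=12 s=0: MISS | VC []
  [2] addr=0x31 blk=12 s=0: L1-HIT | VC []
  [3] addr=0x30 blk=12 s=0: L1-HIT | VC []
  [4] addr=0x5e blk=23 s=3: MISS | VC [19]
  [5] addr=0x5e blk=23 s=3: L1-HIT | VC [19]
  [6] addr=0x32 blk=12 s=0: L1-HIT | VC [19]
  [7] addr=0x21 blk=8 s=0: MISS | VC [19, 12]
  [8] addr=0x5c blk=23 s=3: L1-HIT | VC [19, 12]
  [9] addr=0x5d blk=23 s=3: L1-HIT | VC [19, 12]
  [10] addr=0x32 blk=12 s=0: VC-HIT | VC [19, 8]
  [11] addr=0x1c blk=7 s=3: MISS | VC [19, 8, 23]
  [12] addr=0x2d blk=11 s=3: MISS | VC [19, 8, 23, 7]
  [13] addr=0x1f blk=7 s=3: VC-HIT | VC [19, 8, 23, 11]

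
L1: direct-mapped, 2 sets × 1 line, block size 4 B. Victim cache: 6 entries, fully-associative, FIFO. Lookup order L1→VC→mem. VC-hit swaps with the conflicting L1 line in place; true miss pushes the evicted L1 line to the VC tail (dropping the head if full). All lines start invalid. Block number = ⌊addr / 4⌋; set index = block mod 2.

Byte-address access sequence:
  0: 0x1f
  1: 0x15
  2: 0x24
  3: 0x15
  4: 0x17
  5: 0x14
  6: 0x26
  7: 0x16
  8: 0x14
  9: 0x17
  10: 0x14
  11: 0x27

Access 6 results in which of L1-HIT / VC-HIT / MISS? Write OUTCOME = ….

  [0] addr=0x1f blk=7 s=1: MISS | VC []
  [1] addr=0x15 blk=5 s=1: MISS | VC [7]
  [2] addr=0x24 blk=9 s=1: MISS | VC [7, 5]
  [3] addr=0x15 blk=5 s=1: VC-HIT | VC [7, 9]
  [4] addr=0x17 blk=5 s=1: L1-HIT | VC [7, 9]
  [5] addr=0x14 blk=5 s=1: L1-HIT | VC [7, 9]
  [6] addr=0x26 blk=9 s=1: VC-HIT | VC [7, 5]
  [7] addr=0x16 blk=5 s=1: VC-HIT | VC [7, 9]
  [8] addr=0x14 blk=5 s=1: L1-HIT | VC [7, 9]
  [9] addr=0x17 blk=5 s=1: L1-HIT | VC [7, 9]
  [10] addr=0x14 blk=5 s=1: L1-HIT | VC [7, 9]
  [11] addr=0x27 blk=9 s=1: VC-HIT | VC [7, 5]

OUTCOME = VC-HIT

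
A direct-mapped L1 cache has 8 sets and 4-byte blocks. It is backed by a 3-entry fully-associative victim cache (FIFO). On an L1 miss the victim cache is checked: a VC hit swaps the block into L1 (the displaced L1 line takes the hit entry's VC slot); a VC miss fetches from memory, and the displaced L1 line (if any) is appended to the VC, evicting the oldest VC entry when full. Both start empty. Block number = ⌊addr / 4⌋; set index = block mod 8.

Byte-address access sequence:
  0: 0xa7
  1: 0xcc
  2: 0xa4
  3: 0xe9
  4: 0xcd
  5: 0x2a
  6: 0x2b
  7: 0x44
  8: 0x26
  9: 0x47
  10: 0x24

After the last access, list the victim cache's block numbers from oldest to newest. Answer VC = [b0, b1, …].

  [0] addr=0xa7 blk=41 s=1: MISS | VC []
  [1] addr=0xcc blk=51 s=3: MISS | VC []
  [2] addr=0xa4 blk=41 s=1: L1-HIT | VC []
  [3] addr=0xe9 blk=58 s=2: MISS | VC []
  [4] addr=0xcd blk=51 s=3: L1-HIT | VC []
  [5] addr=0x2a blk=10 s=2: MISS | VC [58]
  [6] addr=0x2b blk=10 s=2: L1-HIT | VC [58]
  [7] addr=0x44 blk=17 s=1: MISS | VC [58, 41]
  [8] addr=0x26 blk=9 s=1: MISS | VC [58, 41, 17]
  [9] addr=0x47 blk=17 s=1: VC-HIT | VC [58, 41, 9]
  [10] addr=0x24 blk=9 s=1: VC-HIT | VC [58, 41, 17]

VC = [58, 41, 17]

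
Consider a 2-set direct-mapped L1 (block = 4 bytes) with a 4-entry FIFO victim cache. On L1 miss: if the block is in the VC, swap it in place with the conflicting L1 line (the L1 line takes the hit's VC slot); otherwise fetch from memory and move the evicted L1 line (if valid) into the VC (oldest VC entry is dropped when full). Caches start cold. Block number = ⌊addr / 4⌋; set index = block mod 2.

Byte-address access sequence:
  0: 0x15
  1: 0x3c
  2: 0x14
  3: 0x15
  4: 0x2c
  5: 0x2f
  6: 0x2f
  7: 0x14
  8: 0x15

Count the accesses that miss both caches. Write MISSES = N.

#0 0x15→b5/s1 MISS; vc=[]
#1 0x3c→b15/s1 MISS; vc=[5]
#2 0x14→b5/s1 VC-HIT; vc=[15]
#3 0x15→b5/s1 L1-HIT; vc=[15]
#4 0x2c→b11/s1 MISS; vc=[15,5]
#5 0x2f→b11/s1 L1-HIT; vc=[15,5]
#6 0x2f→b11/s1 L1-HIT; vc=[15,5]
#7 0x14→b5/s1 VC-HIT; vc=[15,11]
#8 0x15→b5/s1 L1-HIT; vc=[15,11]

MISSES = 3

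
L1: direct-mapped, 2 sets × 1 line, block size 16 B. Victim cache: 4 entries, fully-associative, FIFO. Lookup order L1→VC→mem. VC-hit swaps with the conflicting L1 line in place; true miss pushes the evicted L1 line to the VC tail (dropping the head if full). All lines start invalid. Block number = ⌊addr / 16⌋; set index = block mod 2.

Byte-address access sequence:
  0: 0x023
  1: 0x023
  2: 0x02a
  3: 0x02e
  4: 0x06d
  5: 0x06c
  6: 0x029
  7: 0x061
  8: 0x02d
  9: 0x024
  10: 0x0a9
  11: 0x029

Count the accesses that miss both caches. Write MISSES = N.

MISSES = 3

  [0] addr=0x23 blk=2 s=0: MISS | VC []
  [1] addr=0x23 blk=2 s=0: L1-HIT | VC []
  [2] addr=0x2a blk=2 s=0: L1-HIT | VC []
  [3] addr=0x2e blk=2 s=0: L1-HIT | VC []
  [4] addr=0x6d blk=6 s=0: MISS | VC [2]
  [5] addr=0x6c blk=6 s=0: L1-HIT | VC [2]
  [6] addr=0x29 blk=2 s=0: VC-HIT | VC [6]
  [7] addr=0x61 blk=6 s=0: VC-HIT | VC [2]
  [8] addr=0x2d blk=2 s=0: VC-HIT | VC [6]
  [9] addr=0x24 blk=2 s=0: L1-HIT | VC [6]
  [10] addr=0xa9 blk=10 s=0: MISS | VC [6, 2]
  [11] addr=0x29 blk=2 s=0: VC-HIT | VC [6, 10]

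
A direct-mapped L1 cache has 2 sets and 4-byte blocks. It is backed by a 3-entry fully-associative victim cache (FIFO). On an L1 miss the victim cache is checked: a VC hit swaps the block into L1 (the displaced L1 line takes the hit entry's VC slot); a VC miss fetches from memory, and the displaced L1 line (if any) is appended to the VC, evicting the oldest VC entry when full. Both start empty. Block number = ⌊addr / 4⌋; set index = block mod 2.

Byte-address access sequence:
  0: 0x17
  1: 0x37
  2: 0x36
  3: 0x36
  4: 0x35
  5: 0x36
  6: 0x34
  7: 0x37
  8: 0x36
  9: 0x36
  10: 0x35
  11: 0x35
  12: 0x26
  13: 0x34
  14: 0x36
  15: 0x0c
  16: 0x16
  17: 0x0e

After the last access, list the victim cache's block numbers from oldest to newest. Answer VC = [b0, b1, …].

0: 0x17 (blk 5, set 1) → MISS  vc=[]
1: 0x37 (blk 13, set 1) → MISS  vc=[5]
2: 0x36 (blk 13, set 1) → L1-HIT  vc=[5]
3: 0x36 (blk 13, set 1) → L1-HIT  vc=[5]
4: 0x35 (blk 13, set 1) → L1-HIT  vc=[5]
5: 0x36 (blk 13, set 1) → L1-HIT  vc=[5]
6: 0x34 (blk 13, set 1) → L1-HIT  vc=[5]
7: 0x37 (blk 13, set 1) → L1-HIT  vc=[5]
8: 0x36 (blk 13, set 1) → L1-HIT  vc=[5]
9: 0x36 (blk 13, set 1) → L1-HIT  vc=[5]
10: 0x35 (blk 13, set 1) → L1-HIT  vc=[5]
11: 0x35 (blk 13, set 1) → L1-HIT  vc=[5]
12: 0x26 (blk 9, set 1) → MISS  vc=[5, 13]
13: 0x34 (blk 13, set 1) → VC-HIT  vc=[5, 9]
14: 0x36 (blk 13, set 1) → L1-HIT  vc=[5, 9]
15: 0xc (blk 3, set 1) → MISS  vc=[5, 9, 13]
16: 0x16 (blk 5, set 1) → VC-HIT  vc=[3, 9, 13]
17: 0xe (blk 3, set 1) → VC-HIT  vc=[5, 9, 13]

VC = [5, 9, 13]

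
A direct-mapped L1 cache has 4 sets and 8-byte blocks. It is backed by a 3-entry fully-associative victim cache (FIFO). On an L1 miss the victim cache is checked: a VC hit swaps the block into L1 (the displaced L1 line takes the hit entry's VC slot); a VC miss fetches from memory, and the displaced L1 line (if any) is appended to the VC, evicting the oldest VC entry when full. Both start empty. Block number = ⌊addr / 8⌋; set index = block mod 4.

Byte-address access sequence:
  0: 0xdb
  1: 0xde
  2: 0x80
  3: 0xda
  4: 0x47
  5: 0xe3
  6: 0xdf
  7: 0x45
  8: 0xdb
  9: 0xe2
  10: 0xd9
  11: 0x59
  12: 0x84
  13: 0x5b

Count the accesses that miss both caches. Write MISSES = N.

MISSES = 5

0: 0xdb (blk 27, set 3) → MISS  vc=[]
1: 0xde (blk 27, set 3) → L1-HIT  vc=[]
2: 0x80 (blk 16, set 0) → MISS  vc=[]
3: 0xda (blk 27, set 3) → L1-HIT  vc=[]
4: 0x47 (blk 8, set 0) → MISS  vc=[16]
5: 0xe3 (blk 28, set 0) → MISS  vc=[16, 8]
6: 0xdf (blk 27, set 3) → L1-HIT  vc=[16, 8]
7: 0x45 (blk 8, set 0) → VC-HIT  vc=[16, 28]
8: 0xdb (blk 27, set 3) → L1-HIT  vc=[16, 28]
9: 0xe2 (blk 28, set 0) → VC-HIT  vc=[16, 8]
10: 0xd9 (blk 27, set 3) → L1-HIT  vc=[16, 8]
11: 0x59 (blk 11, set 3) → MISS  vc=[16, 8, 27]
12: 0x84 (blk 16, set 0) → VC-HIT  vc=[28, 8, 27]
13: 0x5b (blk 11, set 3) → L1-HIT  vc=[28, 8, 27]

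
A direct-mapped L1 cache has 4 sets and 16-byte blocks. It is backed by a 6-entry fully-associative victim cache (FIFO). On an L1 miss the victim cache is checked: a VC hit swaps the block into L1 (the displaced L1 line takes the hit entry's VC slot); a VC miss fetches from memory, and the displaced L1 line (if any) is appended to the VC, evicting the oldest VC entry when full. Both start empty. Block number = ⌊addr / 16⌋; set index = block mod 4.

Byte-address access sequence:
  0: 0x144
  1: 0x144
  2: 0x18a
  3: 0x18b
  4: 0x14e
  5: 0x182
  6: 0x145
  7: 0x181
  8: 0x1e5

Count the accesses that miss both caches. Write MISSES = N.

  [0] addr=0x144 blk=20 s=0: MISS | VC []
  [1] addr=0x144 blk=20 s=0: L1-HIT | VC []
  [2] addr=0x18a blk=24 s=0: MISS | VC [20]
  [3] addr=0x18b blk=24 s=0: L1-HIT | VC [20]
  [4] addr=0x14e blk=20 s=0: VC-HIT | VC [24]
  [5] addr=0x182 blk=24 s=0: VC-HIT | VC [20]
  [6] addr=0x145 blk=20 s=0: VC-HIT | VC [24]
  [7] addr=0x181 blk=24 s=0: VC-HIT | VC [20]
  [8] addr=0x1e5 blk=30 s=2: MISS | VC [20]

MISSES = 3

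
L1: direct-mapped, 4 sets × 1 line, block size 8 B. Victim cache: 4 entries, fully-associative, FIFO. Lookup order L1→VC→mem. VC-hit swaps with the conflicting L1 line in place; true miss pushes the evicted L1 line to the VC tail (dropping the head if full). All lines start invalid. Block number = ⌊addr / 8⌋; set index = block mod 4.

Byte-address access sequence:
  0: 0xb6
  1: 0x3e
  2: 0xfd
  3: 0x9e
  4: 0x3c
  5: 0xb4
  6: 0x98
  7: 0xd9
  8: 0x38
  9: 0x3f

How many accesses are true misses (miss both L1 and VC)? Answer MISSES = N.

0: 0xb6 (blk 22, set 2) → MISS  vc=[]
1: 0x3e (blk 7, set 3) → MISS  vc=[]
2: 0xfd (blk 31, set 3) → MISS  vc=[7]
3: 0x9e (blk 19, set 3) → MISS  vc=[7, 31]
4: 0x3c (blk 7, set 3) → VC-HIT  vc=[19, 31]
5: 0xb4 (blk 22, set 2) → L1-HIT  vc=[19, 31]
6: 0x98 (blk 19, set 3) → VC-HIT  vc=[7, 31]
7: 0xd9 (blk 27, set 3) → MISS  vc=[7, 31, 19]
8: 0x38 (blk 7, set 3) → VC-HIT  vc=[27, 31, 19]
9: 0x3f (blk 7, set 3) → L1-HIT  vc=[27, 31, 19]

MISSES = 5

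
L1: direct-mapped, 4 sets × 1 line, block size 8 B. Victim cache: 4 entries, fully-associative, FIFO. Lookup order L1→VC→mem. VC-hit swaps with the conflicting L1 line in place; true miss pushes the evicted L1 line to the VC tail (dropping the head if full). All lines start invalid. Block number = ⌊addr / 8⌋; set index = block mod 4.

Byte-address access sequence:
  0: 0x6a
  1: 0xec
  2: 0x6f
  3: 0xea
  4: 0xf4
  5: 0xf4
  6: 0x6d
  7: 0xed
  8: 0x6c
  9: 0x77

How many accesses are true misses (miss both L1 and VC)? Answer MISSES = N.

  [0] addr=0x6a blk=13 s=1: MISS | VC []
  [1] addr=0xec blk=29 s=1: MISS | VC [13]
  [2] addr=0x6f blk=13 s=1: VC-HIT | VC [29]
  [3] addr=0xea blk=29 s=1: VC-HIT | VC [13]
  [4] addr=0xf4 blk=30 s=2: MISS | VC [13]
  [5] addr=0xf4 blk=30 s=2: L1-HIT | VC [13]
  [6] addr=0x6d blk=13 s=1: VC-HIT | VC [29]
  [7] addr=0xed blk=29 s=1: VC-HIT | VC [13]
  [8] addr=0x6c blk=13 s=1: VC-HIT | VC [29]
  [9] addr=0x77 blk=14 s=2: MISS | VC [29, 30]

MISSES = 4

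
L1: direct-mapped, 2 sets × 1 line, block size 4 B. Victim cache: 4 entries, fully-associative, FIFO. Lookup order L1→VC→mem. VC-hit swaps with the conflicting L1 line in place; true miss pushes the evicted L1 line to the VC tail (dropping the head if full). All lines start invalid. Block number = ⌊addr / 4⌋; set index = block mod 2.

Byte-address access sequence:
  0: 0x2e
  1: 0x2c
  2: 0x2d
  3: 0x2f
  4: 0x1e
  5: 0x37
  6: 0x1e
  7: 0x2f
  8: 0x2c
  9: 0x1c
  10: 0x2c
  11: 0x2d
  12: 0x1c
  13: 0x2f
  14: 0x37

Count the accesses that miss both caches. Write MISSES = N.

MISSES = 3

0: 0x2e (blk 11, set 1) → MISS  vc=[]
1: 0x2c (blk 11, set 1) → L1-HIT  vc=[]
2: 0x2d (blk 11, set 1) → L1-HIT  vc=[]
3: 0x2f (blk 11, set 1) → L1-HIT  vc=[]
4: 0x1e (blk 7, set 1) → MISS  vc=[11]
5: 0x37 (blk 13, set 1) → MISS  vc=[11, 7]
6: 0x1e (blk 7, set 1) → VC-HIT  vc=[11, 13]
7: 0x2f (blk 11, set 1) → VC-HIT  vc=[7, 13]
8: 0x2c (blk 11, set 1) → L1-HIT  vc=[7, 13]
9: 0x1c (blk 7, set 1) → VC-HIT  vc=[11, 13]
10: 0x2c (blk 11, set 1) → VC-HIT  vc=[7, 13]
11: 0x2d (blk 11, set 1) → L1-HIT  vc=[7, 13]
12: 0x1c (blk 7, set 1) → VC-HIT  vc=[11, 13]
13: 0x2f (blk 11, set 1) → VC-HIT  vc=[7, 13]
14: 0x37 (blk 13, set 1) → VC-HIT  vc=[7, 11]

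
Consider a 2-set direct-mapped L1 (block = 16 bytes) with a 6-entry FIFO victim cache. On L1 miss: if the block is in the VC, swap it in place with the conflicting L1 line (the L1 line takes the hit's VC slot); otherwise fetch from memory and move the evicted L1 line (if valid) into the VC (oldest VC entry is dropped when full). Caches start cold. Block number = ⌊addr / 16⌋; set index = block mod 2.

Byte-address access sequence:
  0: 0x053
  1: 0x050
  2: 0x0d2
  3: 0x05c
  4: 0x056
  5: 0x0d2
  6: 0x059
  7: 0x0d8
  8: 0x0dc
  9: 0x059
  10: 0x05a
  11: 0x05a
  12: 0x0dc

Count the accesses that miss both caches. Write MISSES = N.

MISSES = 2

  [0] addr=0x53 blk=5 s=1: MISS | VC []
  [1] addr=0x50 blk=5 s=1: L1-HIT | VC []
  [2] addr=0xd2 blk=13 s=1: MISS | VC [5]
  [3] addr=0x5c blk=5 s=1: VC-HIT | VC [13]
  [4] addr=0x56 blk=5 s=1: L1-HIT | VC [13]
  [5] addr=0xd2 blk=13 s=1: VC-HIT | VC [5]
  [6] addr=0x59 blk=5 s=1: VC-HIT | VC [13]
  [7] addr=0xd8 blk=13 s=1: VC-HIT | VC [5]
  [8] addr=0xdc blk=13 s=1: L1-HIT | VC [5]
  [9] addr=0x59 blk=5 s=1: VC-HIT | VC [13]
  [10] addr=0x5a blk=5 s=1: L1-HIT | VC [13]
  [11] addr=0x5a blk=5 s=1: L1-HIT | VC [13]
  [12] addr=0xdc blk=13 s=1: VC-HIT | VC [5]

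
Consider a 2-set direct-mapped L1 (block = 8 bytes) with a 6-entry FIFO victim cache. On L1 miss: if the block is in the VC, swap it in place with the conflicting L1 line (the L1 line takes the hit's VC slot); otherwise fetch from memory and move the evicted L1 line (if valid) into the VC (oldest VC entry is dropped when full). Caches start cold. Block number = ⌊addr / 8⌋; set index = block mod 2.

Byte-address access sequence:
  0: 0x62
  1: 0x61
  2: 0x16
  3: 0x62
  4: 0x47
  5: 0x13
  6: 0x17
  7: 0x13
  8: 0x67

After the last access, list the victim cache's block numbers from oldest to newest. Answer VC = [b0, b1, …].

VC = [8, 2]

  [0] addr=0x62 blk=12 s=0: MISS | VC []
  [1] addr=0x61 blk=12 s=0: L1-HIT | VC []
  [2] addr=0x16 blk=2 s=0: MISS | VC [12]
  [3] addr=0x62 blk=12 s=0: VC-HIT | VC [2]
  [4] addr=0x47 blk=8 s=0: MISS | VC [2, 12]
  [5] addr=0x13 blk=2 s=0: VC-HIT | VC [8, 12]
  [6] addr=0x17 blk=2 s=0: L1-HIT | VC [8, 12]
  [7] addr=0x13 blk=2 s=0: L1-HIT | VC [8, 12]
  [8] addr=0x67 blk=12 s=0: VC-HIT | VC [8, 2]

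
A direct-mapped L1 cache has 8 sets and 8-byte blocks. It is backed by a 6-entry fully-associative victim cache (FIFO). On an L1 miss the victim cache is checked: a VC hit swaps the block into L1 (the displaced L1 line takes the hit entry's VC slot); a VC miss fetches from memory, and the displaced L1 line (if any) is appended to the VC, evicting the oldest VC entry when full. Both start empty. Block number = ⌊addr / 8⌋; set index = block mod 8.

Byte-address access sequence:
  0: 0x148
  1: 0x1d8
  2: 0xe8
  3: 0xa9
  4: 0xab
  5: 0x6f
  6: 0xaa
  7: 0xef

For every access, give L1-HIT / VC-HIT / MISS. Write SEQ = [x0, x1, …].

0: 0x148 (blk 41, set 1) → MISS  vc=[]
1: 0x1d8 (blk 59, set 3) → MISS  vc=[]
2: 0xe8 (blk 29, set 5) → MISS  vc=[]
3: 0xa9 (blk 21, set 5) → MISS  vc=[29]
4: 0xab (blk 21, set 5) → L1-HIT  vc=[29]
5: 0x6f (blk 13, set 5) → MISS  vc=[29, 21]
6: 0xaa (blk 21, set 5) → VC-HIT  vc=[29, 13]
7: 0xef (blk 29, set 5) → VC-HIT  vc=[21, 13]

SEQ = [MISS, MISS, MISS, MISS, L1-HIT, MISS, VC-HIT, VC-HIT]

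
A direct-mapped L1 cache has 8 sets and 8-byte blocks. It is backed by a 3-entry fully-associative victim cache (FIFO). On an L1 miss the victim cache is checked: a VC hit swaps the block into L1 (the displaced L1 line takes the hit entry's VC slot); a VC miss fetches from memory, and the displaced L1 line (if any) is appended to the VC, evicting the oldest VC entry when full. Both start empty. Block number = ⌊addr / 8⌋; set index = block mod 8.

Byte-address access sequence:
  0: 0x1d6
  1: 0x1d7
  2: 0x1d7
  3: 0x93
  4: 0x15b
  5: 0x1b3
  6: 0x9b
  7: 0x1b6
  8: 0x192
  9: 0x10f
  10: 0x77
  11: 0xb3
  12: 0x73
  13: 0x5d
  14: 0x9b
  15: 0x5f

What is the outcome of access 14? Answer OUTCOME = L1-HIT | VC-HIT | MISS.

OUTCOME = VC-HIT

#0 0x1d6→b58/s2 MISS; vc=[]
#1 0x1d7→b58/s2 L1-HIT; vc=[]
#2 0x1d7→b58/s2 L1-HIT; vc=[]
#3 0x93→b18/s2 MISS; vc=[58]
#4 0x15b→b43/s3 MISS; vc=[58]
#5 0x1b3→b54/s6 MISS; vc=[58]
#6 0x9b→b19/s3 MISS; vc=[58,43]
#7 0x1b6→b54/s6 L1-HIT; vc=[58,43]
#8 0x192→b50/s2 MISS; vc=[58,43,18]
#9 0x10f→b33/s1 MISS; vc=[58,43,18]
#10 0x77→b14/s6 MISS; vc=[43,18,54]
#11 0xb3→b22/s6 MISS; vc=[18,54,14]
#12 0x73→b14/s6 VC-HIT; vc=[18,54,22]
#13 0x5d→b11/s3 MISS; vc=[54,22,19]
#14 0x9b→b19/s3 VC-HIT; vc=[54,22,11]
#15 0x5f→b11/s3 VC-HIT; vc=[54,22,19]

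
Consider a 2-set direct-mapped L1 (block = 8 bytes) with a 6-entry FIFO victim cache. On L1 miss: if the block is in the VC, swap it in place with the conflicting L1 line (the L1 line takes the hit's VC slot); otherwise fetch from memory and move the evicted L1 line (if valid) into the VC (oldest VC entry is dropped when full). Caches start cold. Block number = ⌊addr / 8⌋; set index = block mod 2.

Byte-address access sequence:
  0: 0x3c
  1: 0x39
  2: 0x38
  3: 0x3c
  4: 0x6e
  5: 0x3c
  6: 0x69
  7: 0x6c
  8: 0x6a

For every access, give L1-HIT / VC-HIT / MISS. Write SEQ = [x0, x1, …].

SEQ = [MISS, L1-HIT, L1-HIT, L1-HIT, MISS, VC-HIT, VC-HIT, L1-HIT, L1-HIT]

0: 0x3c (blk 7, set 1) → MISS  vc=[]
1: 0x39 (blk 7, set 1) → L1-HIT  vc=[]
2: 0x38 (blk 7, set 1) → L1-HIT  vc=[]
3: 0x3c (blk 7, set 1) → L1-HIT  vc=[]
4: 0x6e (blk 13, set 1) → MISS  vc=[7]
5: 0x3c (blk 7, set 1) → VC-HIT  vc=[13]
6: 0x69 (blk 13, set 1) → VC-HIT  vc=[7]
7: 0x6c (blk 13, set 1) → L1-HIT  vc=[7]
8: 0x6a (blk 13, set 1) → L1-HIT  vc=[7]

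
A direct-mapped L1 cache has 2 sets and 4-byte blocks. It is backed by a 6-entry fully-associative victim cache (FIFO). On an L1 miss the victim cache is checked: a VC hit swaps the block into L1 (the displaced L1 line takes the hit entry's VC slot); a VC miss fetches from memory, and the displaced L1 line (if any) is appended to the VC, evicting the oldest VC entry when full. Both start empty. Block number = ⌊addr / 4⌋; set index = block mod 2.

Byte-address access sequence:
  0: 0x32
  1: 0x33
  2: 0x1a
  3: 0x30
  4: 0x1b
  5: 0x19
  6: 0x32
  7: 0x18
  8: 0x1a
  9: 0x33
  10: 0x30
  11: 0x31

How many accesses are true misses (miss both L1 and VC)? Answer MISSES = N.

MISSES = 2

  [0] addr=0x32 blk=12 s=0: MISS | VC []
  [1] addr=0x33 blk=12 s=0: L1-HIT | VC []
  [2] addr=0x1a blk=6 s=0: MISS | VC [12]
  [3] addr=0x30 blk=12 s=0: VC-HIT | VC [6]
  [4] addr=0x1b blk=6 s=0: VC-HIT | VC [12]
  [5] addr=0x19 blk=6 s=0: L1-HIT | VC [12]
  [6] addr=0x32 blk=12 s=0: VC-HIT | VC [6]
  [7] addr=0x18 blk=6 s=0: VC-HIT | VC [12]
  [8] addr=0x1a blk=6 s=0: L1-HIT | VC [12]
  [9] addr=0x33 blk=12 s=0: VC-HIT | VC [6]
  [10] addr=0x30 blk=12 s=0: L1-HIT | VC [6]
  [11] addr=0x31 blk=12 s=0: L1-HIT | VC [6]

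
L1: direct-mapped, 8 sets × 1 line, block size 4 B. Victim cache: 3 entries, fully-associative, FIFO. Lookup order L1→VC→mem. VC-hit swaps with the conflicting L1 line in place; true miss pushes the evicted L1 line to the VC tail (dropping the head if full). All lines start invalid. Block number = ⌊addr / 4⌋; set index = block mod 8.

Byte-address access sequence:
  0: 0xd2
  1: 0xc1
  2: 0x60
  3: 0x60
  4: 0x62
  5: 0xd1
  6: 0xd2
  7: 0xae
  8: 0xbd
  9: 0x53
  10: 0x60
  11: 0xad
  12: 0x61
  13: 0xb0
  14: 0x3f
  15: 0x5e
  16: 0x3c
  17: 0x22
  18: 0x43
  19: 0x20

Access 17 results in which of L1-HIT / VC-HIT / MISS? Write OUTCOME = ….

0: 0xd2 (blk 52, set 4) → MISS  vc=[]
1: 0xc1 (blk 48, set 0) → MISS  vc=[]
2: 0x60 (blk 24, set 0) → MISS  vc=[48]
3: 0x60 (blk 24, set 0) → L1-HIT  vc=[48]
4: 0x62 (blk 24, set 0) → L1-HIT  vc=[48]
5: 0xd1 (blk 52, set 4) → L1-HIT  vc=[48]
6: 0xd2 (blk 52, set 4) → L1-HIT  vc=[48]
7: 0xae (blk 43, set 3) → MISS  vc=[48]
8: 0xbd (blk 47, set 7) → MISS  vc=[48]
9: 0x53 (blk 20, set 4) → MISS  vc=[48, 52]
10: 0x60 (blk 24, set 0) → L1-HIT  vc=[48, 52]
11: 0xad (blk 43, set 3) → L1-HIT  vc=[48, 52]
12: 0x61 (blk 24, set 0) → L1-HIT  vc=[48, 52]
13: 0xb0 (blk 44, set 4) → MISS  vc=[48, 52, 20]
14: 0x3f (blk 15, set 7) → MISS  vc=[52, 20, 47]
15: 0x5e (blk 23, set 7) → MISS  vc=[20, 47, 15]
16: 0x3c (blk 15, set 7) → VC-HIT  vc=[20, 47, 23]
17: 0x22 (blk 8, set 0) → MISS  vc=[47, 23, 24]
18: 0x43 (blk 16, set 0) → MISS  vc=[23, 24, 8]
19: 0x20 (blk 8, set 0) → VC-HIT  vc=[23, 24, 16]

OUTCOME = MISS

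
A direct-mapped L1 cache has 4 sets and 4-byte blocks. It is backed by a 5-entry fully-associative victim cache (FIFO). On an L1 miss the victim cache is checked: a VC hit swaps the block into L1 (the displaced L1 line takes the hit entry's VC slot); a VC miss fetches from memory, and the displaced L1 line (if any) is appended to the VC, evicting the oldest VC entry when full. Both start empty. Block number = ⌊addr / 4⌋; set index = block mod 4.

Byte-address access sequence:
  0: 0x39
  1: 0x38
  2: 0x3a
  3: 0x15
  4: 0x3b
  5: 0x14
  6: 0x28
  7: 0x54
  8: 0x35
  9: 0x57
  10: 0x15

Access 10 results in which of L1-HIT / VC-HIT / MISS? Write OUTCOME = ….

#0 0x39→b14/s2 MISS; vc=[]
#1 0x38→b14/s2 L1-HIT; vc=[]
#2 0x3a→b14/s2 L1-HIT; vc=[]
#3 0x15→b5/s1 MISS; vc=[]
#4 0x3b→b14/s2 L1-HIT; vc=[]
#5 0x14→b5/s1 L1-HIT; vc=[]
#6 0x28→b10/s2 MISS; vc=[14]
#7 0x54→b21/s1 MISS; vc=[14,5]
#8 0x35→b13/s1 MISS; vc=[14,5,21]
#9 0x57→b21/s1 VC-HIT; vc=[14,5,13]
#10 0x15→b5/s1 VC-HIT; vc=[14,21,13]

OUTCOME = VC-HIT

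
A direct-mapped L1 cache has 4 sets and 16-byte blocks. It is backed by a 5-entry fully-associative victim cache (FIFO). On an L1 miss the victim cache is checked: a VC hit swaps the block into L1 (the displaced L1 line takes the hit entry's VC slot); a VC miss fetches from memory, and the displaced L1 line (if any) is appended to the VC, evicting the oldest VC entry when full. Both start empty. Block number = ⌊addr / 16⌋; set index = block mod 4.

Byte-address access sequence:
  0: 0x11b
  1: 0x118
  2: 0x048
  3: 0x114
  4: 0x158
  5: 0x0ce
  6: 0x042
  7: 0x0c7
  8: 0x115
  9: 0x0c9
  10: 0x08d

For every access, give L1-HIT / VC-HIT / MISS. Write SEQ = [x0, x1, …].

#0 0x11b→b17/s1 MISS; vc=[]
#1 0x118→b17/s1 L1-HIT; vc=[]
#2 0x48→b4/s0 MISS; vc=[]
#3 0x114→b17/s1 L1-HIT; vc=[]
#4 0x158→b21/s1 MISS; vc=[17]
#5 0xce→b12/s0 MISS; vc=[17,4]
#6 0x42→b4/s0 VC-HIT; vc=[17,12]
#7 0xc7→b12/s0 VC-HIT; vc=[17,4]
#8 0x115→b17/s1 VC-HIT; vc=[21,4]
#9 0xc9→b12/s0 L1-HIT; vc=[21,4]
#10 0x8d→b8/s0 MISS; vc=[21,4,12]

SEQ = [MISS, L1-HIT, MISS, L1-HIT, MISS, MISS, VC-HIT, VC-HIT, VC-HIT, L1-HIT, MISS]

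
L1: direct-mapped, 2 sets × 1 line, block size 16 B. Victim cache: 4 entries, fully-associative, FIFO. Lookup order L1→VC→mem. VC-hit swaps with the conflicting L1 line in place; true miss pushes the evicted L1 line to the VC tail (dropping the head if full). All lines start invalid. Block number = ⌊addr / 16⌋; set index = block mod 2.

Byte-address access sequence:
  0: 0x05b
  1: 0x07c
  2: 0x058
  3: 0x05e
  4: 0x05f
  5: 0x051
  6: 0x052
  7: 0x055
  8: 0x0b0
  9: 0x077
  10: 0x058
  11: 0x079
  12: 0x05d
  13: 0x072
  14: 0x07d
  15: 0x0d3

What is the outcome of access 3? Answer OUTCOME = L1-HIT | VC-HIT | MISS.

OUTCOME = L1-HIT

0: 0x5b (blk 5, set 1) → MISS  vc=[]
1: 0x7c (blk 7, set 1) → MISS  vc=[5]
2: 0x58 (blk 5, set 1) → VC-HIT  vc=[7]
3: 0x5e (blk 5, set 1) → L1-HIT  vc=[7]
4: 0x5f (blk 5, set 1) → L1-HIT  vc=[7]
5: 0x51 (blk 5, set 1) → L1-HIT  vc=[7]
6: 0x52 (blk 5, set 1) → L1-HIT  vc=[7]
7: 0x55 (blk 5, set 1) → L1-HIT  vc=[7]
8: 0xb0 (blk 11, set 1) → MISS  vc=[7, 5]
9: 0x77 (blk 7, set 1) → VC-HIT  vc=[11, 5]
10: 0x58 (blk 5, set 1) → VC-HIT  vc=[11, 7]
11: 0x79 (blk 7, set 1) → VC-HIT  vc=[11, 5]
12: 0x5d (blk 5, set 1) → VC-HIT  vc=[11, 7]
13: 0x72 (blk 7, set 1) → VC-HIT  vc=[11, 5]
14: 0x7d (blk 7, set 1) → L1-HIT  vc=[11, 5]
15: 0xd3 (blk 13, set 1) → MISS  vc=[11, 5, 7]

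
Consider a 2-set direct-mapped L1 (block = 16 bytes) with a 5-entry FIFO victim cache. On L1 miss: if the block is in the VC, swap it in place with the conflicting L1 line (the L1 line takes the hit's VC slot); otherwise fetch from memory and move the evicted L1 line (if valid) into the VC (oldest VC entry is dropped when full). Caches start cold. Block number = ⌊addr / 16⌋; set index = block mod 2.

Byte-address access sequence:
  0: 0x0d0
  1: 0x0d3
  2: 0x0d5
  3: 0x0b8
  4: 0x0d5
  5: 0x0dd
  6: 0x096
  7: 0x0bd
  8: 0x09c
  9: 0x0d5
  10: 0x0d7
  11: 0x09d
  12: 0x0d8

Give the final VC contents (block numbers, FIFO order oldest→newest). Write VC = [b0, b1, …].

#0 0xd0→b13/s1 MISS; vc=[]
#1 0xd3→b13/s1 L1-HIT; vc=[]
#2 0xd5→b13/s1 L1-HIT; vc=[]
#3 0xb8→b11/s1 MISS; vc=[13]
#4 0xd5→b13/s1 VC-HIT; vc=[11]
#5 0xdd→b13/s1 L1-HIT; vc=[11]
#6 0x96→b9/s1 MISS; vc=[11,13]
#7 0xbd→b11/s1 VC-HIT; vc=[9,13]
#8 0x9c→b9/s1 VC-HIT; vc=[11,13]
#9 0xd5→b13/s1 VC-HIT; vc=[11,9]
#10 0xd7→b13/s1 L1-HIT; vc=[11,9]
#11 0x9d→b9/s1 VC-HIT; vc=[11,13]
#12 0xd8→b13/s1 VC-HIT; vc=[11,9]

VC = [11, 9]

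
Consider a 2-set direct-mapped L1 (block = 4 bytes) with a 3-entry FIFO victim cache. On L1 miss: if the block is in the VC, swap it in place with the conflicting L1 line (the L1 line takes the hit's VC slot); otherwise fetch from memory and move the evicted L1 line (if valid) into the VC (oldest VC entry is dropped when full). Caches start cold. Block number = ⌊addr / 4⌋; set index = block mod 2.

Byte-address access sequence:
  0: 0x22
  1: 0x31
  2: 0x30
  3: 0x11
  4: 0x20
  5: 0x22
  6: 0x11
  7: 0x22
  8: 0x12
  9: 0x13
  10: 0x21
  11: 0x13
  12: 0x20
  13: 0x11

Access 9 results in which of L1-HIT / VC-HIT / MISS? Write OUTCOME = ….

OUTCOME = L1-HIT

0: 0x22 (blk 8, set 0) → MISS  vc=[]
1: 0x31 (blk 12, set 0) → MISS  vc=[8]
2: 0x30 (blk 12, set 0) → L1-HIT  vc=[8]
3: 0x11 (blk 4, set 0) → MISS  vc=[8, 12]
4: 0x20 (blk 8, set 0) → VC-HIT  vc=[4, 12]
5: 0x22 (blk 8, set 0) → L1-HIT  vc=[4, 12]
6: 0x11 (blk 4, set 0) → VC-HIT  vc=[8, 12]
7: 0x22 (blk 8, set 0) → VC-HIT  vc=[4, 12]
8: 0x12 (blk 4, set 0) → VC-HIT  vc=[8, 12]
9: 0x13 (blk 4, set 0) → L1-HIT  vc=[8, 12]
10: 0x21 (blk 8, set 0) → VC-HIT  vc=[4, 12]
11: 0x13 (blk 4, set 0) → VC-HIT  vc=[8, 12]
12: 0x20 (blk 8, set 0) → VC-HIT  vc=[4, 12]
13: 0x11 (blk 4, set 0) → VC-HIT  vc=[8, 12]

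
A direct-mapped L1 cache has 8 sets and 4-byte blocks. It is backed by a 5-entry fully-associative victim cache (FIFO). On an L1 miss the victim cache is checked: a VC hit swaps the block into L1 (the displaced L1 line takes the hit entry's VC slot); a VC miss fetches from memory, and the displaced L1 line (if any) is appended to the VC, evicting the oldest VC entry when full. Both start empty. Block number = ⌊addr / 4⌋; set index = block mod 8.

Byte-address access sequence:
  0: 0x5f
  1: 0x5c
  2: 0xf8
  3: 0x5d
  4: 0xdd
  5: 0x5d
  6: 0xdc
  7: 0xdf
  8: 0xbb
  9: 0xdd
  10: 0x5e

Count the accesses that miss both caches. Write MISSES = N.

  [0] addr=0x5f blk=23 s=7: MISS | VC []
  [1] addr=0x5c blk=23 s=7: L1-HIT | VC []
  [2] addr=0xf8 blk=62 s=6: MISS | VC []
  [3] addr=0x5d blk=23 s=7: L1-HIT | VC []
  [4] addr=0xdd blk=55 s=7: MISS | VC [23]
  [5] addr=0x5d blk=23 s=7: VC-HIT | VC [55]
  [6] addr=0xdc blk=55 s=7: VC-HIT | VC [23]
  [7] addr=0xdf blk=55 s=7: L1-HIT | VC [23]
  [8] addr=0xbb blk=46 s=6: MISS | VC [23, 62]
  [9] addr=0xdd blk=55 s=7: L1-HIT | VC [23, 62]
  [10] addr=0x5e blk=23 s=7: VC-HIT | VC [55, 62]

MISSES = 4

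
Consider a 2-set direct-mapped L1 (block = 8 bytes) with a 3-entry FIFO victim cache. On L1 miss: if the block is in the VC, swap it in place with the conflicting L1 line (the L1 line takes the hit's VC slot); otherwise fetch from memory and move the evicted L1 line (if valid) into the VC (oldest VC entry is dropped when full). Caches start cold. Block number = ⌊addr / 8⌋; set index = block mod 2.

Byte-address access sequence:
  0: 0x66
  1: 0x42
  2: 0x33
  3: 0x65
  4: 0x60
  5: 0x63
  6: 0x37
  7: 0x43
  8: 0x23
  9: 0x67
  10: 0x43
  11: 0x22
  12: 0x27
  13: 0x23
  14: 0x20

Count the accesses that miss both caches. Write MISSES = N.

#0 0x66→b12/s0 MISS; vc=[]
#1 0x42→b8/s0 MISS; vc=[12]
#2 0x33→b6/s0 MISS; vc=[12,8]
#3 0x65→b12/s0 VC-HIT; vc=[6,8]
#4 0x60→b12/s0 L1-HIT; vc=[6,8]
#5 0x63→b12/s0 L1-HIT; vc=[6,8]
#6 0x37→b6/s0 VC-HIT; vc=[12,8]
#7 0x43→b8/s0 VC-HIT; vc=[12,6]
#8 0x23→b4/s0 MISS; vc=[12,6,8]
#9 0x67→b12/s0 VC-HIT; vc=[4,6,8]
#10 0x43→b8/s0 VC-HIT; vc=[4,6,12]
#11 0x22→b4/s0 VC-HIT; vc=[8,6,12]
#12 0x27→b4/s0 L1-HIT; vc=[8,6,12]
#13 0x23→b4/s0 L1-HIT; vc=[8,6,12]
#14 0x20→b4/s0 L1-HIT; vc=[8,6,12]

MISSES = 4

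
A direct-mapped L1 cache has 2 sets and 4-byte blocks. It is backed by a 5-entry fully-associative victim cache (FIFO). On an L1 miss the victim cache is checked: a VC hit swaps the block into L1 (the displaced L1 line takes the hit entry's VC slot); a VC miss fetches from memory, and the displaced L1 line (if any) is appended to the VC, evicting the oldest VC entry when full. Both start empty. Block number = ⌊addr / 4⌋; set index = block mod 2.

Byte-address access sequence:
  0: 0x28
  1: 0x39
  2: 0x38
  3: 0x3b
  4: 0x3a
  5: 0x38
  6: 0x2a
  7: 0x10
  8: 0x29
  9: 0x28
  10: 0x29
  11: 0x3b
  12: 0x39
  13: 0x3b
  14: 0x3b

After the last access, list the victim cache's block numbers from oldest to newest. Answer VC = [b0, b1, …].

  [0] addr=0x28 blk=10 s=0: MISS | VC []
  [1] addr=0x39 blk=14 s=0: MISS | VC [10]
  [2] addr=0x38 blk=14 s=0: L1-HIT | VC [10]
  [3] addr=0x3b blk=14 s=0: L1-HIT | VC [10]
  [4] addr=0x3a blk=14 s=0: L1-HIT | VC [10]
  [5] addr=0x38 blk=14 s=0: L1-HIT | VC [10]
  [6] addr=0x2a blk=10 s=0: VC-HIT | VC [14]
  [7] addr=0x10 blk=4 s=0: MISS | VC [14, 10]
  [8] addr=0x29 blk=10 s=0: VC-HIT | VC [14, 4]
  [9] addr=0x28 blk=10 s=0: L1-HIT | VC [14, 4]
  [10] addr=0x29 blk=10 s=0: L1-HIT | VC [14, 4]
  [11] addr=0x3b blk=14 s=0: VC-HIT | VC [10, 4]
  [12] addr=0x39 blk=14 s=0: L1-HIT | VC [10, 4]
  [13] addr=0x3b blk=14 s=0: L1-HIT | VC [10, 4]
  [14] addr=0x3b blk=14 s=0: L1-HIT | VC [10, 4]

VC = [10, 4]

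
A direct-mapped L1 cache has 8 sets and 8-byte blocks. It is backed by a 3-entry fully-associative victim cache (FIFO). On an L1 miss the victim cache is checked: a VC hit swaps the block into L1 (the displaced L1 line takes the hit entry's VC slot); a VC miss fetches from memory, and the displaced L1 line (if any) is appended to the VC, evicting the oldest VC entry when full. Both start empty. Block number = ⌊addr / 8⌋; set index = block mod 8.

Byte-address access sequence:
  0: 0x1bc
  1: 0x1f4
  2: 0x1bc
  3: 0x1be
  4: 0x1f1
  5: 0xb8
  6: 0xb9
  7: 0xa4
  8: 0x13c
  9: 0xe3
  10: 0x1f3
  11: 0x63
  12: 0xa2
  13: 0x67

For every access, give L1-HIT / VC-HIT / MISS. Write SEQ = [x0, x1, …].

SEQ = [MISS, MISS, L1-HIT, L1-HIT, L1-HIT, MISS, L1-HIT, MISS, MISS, MISS, L1-HIT, MISS, VC-HIT, VC-HIT]

#0 0x1bc→b55/s7 MISS; vc=[]
#1 0x1f4→b62/s6 MISS; vc=[]
#2 0x1bc→b55/s7 L1-HIT; vc=[]
#3 0x1be→b55/s7 L1-HIT; vc=[]
#4 0x1f1→b62/s6 L1-HIT; vc=[]
#5 0xb8→b23/s7 MISS; vc=[55]
#6 0xb9→b23/s7 L1-HIT; vc=[55]
#7 0xa4→b20/s4 MISS; vc=[55]
#8 0x13c→b39/s7 MISS; vc=[55,23]
#9 0xe3→b28/s4 MISS; vc=[55,23,20]
#10 0x1f3→b62/s6 L1-HIT; vc=[55,23,20]
#11 0x63→b12/s4 MISS; vc=[23,20,28]
#12 0xa2→b20/s4 VC-HIT; vc=[23,12,28]
#13 0x67→b12/s4 VC-HIT; vc=[23,20,28]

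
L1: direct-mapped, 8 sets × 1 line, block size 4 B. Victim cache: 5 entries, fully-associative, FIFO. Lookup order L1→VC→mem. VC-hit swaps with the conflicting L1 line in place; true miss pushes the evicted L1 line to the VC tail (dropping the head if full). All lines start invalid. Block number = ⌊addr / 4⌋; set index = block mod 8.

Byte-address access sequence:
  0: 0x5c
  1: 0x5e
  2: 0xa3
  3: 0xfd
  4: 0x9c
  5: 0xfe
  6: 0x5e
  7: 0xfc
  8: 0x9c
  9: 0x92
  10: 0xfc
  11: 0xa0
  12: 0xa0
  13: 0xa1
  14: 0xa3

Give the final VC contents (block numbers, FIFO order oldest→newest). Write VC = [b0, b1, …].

VC = [23, 39]

0: 0x5c (blk 23, set 7) → MISS  vc=[]
1: 0x5e (blk 23, set 7) → L1-HIT  vc=[]
2: 0xa3 (blk 40, set 0) → MISS  vc=[]
3: 0xfd (blk 63, set 7) → MISS  vc=[23]
4: 0x9c (blk 39, set 7) → MISS  vc=[23, 63]
5: 0xfe (blk 63, set 7) → VC-HIT  vc=[23, 39]
6: 0x5e (blk 23, set 7) → VC-HIT  vc=[63, 39]
7: 0xfc (blk 63, set 7) → VC-HIT  vc=[23, 39]
8: 0x9c (blk 39, set 7) → VC-HIT  vc=[23, 63]
9: 0x92 (blk 36, set 4) → MISS  vc=[23, 63]
10: 0xfc (blk 63, set 7) → VC-HIT  vc=[23, 39]
11: 0xa0 (blk 40, set 0) → L1-HIT  vc=[23, 39]
12: 0xa0 (blk 40, set 0) → L1-HIT  vc=[23, 39]
13: 0xa1 (blk 40, set 0) → L1-HIT  vc=[23, 39]
14: 0xa3 (blk 40, set 0) → L1-HIT  vc=[23, 39]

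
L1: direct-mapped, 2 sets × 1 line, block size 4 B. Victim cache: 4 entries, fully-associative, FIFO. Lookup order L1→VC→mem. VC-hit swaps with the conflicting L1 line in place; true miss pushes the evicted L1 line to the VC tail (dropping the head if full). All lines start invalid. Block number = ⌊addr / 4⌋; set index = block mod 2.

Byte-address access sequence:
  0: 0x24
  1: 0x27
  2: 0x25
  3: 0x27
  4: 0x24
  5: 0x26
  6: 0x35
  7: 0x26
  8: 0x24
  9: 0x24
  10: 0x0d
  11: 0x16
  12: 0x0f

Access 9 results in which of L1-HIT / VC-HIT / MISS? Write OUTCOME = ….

OUTCOME = L1-HIT

  [0] addr=0x24 blk=9 s=1: MISS | VC []
  [1] addr=0x27 blk=9 s=1: L1-HIT | VC []
  [2] addr=0x25 blk=9 s=1: L1-HIT | VC []
  [3] addr=0x27 blk=9 s=1: L1-HIT | VC []
  [4] addr=0x24 blk=9 s=1: L1-HIT | VC []
  [5] addr=0x26 blk=9 s=1: L1-HIT | VC []
  [6] addr=0x35 blk=13 s=1: MISS | VC [9]
  [7] addr=0x26 blk=9 s=1: VC-HIT | VC [13]
  [8] addr=0x24 blk=9 s=1: L1-HIT | VC [13]
  [9] addr=0x24 blk=9 s=1: L1-HIT | VC [13]
  [10] addr=0xd blk=3 s=1: MISS | VC [13, 9]
  [11] addr=0x16 blk=5 s=1: MISS | VC [13, 9, 3]
  [12] addr=0xf blk=3 s=1: VC-HIT | VC [13, 9, 5]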